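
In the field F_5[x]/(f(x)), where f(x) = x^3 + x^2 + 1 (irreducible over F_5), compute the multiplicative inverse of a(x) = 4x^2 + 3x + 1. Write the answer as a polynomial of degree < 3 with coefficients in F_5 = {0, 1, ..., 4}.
a(x)^(-1) ≡ 2x^2 + 2x + 2 (mod f(x))

Since f is irreducible over F_5, F_5[x]/(f) is a field and a(x) ≠ 0 has an inverse. Apply the extended Euclidean algorithm to f(x) and a(x) in F_5[x]: f(x) = (4x + 1)·a(x) + (3x);  a(x) = (3x + 1)·(3x) + (1). The last nonzero remainder is the constant 1 = gcd(f, a) in F_5. Back-substituting through the division chain expresses 1 = s(x)·a(x) + t(x)·f(x) with s(x) ≡ 2x^2 + 2x + 2 (mod f), so a(x)^(-1) ≡ s(x) = 2x^2 + 2x + 2 (mod f). Check: (4x^2 + 3x + 1)·(2x^2 + 2x + 2) = 3x^4 + 4x^3 + x^2 + 3x + 2 ≡ 1 (mod x^3 + x^2 + 1).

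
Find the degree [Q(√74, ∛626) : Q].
[Q(√74, ∛626) : Q] = 6

Let L = Q(√74, ∛626). Since Q(√74) ⊂ L and [Q(√74):Q] = 2, the tower law gives 2 | [L:Q]. Likewise Q(∛626) ⊂ L with [Q(∛626):Q] = 3 (because 626 is not a perfect cube), so 3 | [L:Q]. As gcd(2,3) = 1, [L:Q] is divisible by 6. Conversely L is generated over Q by √74 and ∛626, so [L:Q] ≤ 2·3 = 6. Therefore [Q(√74, ∛626) : Q] = 6.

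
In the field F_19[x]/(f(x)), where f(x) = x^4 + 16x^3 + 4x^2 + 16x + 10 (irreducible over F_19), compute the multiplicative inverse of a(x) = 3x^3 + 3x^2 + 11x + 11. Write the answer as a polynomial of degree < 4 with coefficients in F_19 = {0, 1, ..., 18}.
a(x)^(-1) ≡ 3x^3 + 13x^2 + 14x + 13 (mod f(x))

Since f is irreducible over F_19, F_19[x]/(f) is a field and a(x) ≠ 0 has an inverse. Apply the extended Euclidean algorithm to f(x) and a(x) in F_19[x]: f(x) = (13x + 5)·a(x) + (17x^2 + 8x + 12);  a(x) = (8x + 2)·(17x^2 + 8x + 12) + (13x + 6);  (17x^2 + 8x + 12) = (13x + 18)·(13x + 6) + (18). The last nonzero remainder is the constant 18 = gcd(f, a) in F_19. Back-substituting through the division chain expresses 18 = s(x)·a(x) + t(x)·f(x) with s(x) ≡ 16x^3 + 6x^2 + 5x + 6 (mod f), so (16x^3 + 6x^2 + 5x + 6)·a(x) ≡ 18 (mod f). Multiplying by 18^(-1) ≡ 18 in F_19 gives a(x)^(-1) ≡ 18·(16x^3 + 6x^2 + 5x + 6) ≡ 3x^3 + 13x^2 + 14x + 13 (mod f). Check: (3x^3 + 3x^2 + 11x + 11)·(3x^3 + 13x^2 + 14x + 13) = 9x^6 + 10x^5 + 10x^3 + 13x^2 + 12x + 10 ≡ 1 (mod x^4 + 16x^3 + 4x^2 + 16x + 10).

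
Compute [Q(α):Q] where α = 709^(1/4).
[Q(α):Q] = 4

α is a root of x^4 - 709. By Eisenstein's criterion at the prime p = 709 (which divides the constant term 709 but p^2 = 502681 does not, since 709 is squarefree), x^4 - 709 is irreducible over Q. Hence [Q(α):Q] = 4.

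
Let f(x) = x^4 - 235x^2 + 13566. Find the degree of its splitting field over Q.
[K : Q] = 4

Solving the quadratic in x^2: x^2 = (235 ± √(235^2 - 4·13566))/2 = (235 ± √961)/2 = (235 ± 31)/2, giving x^2 = 102 or x^2 = 133. So f(x) = (x^2 - 102)(x^2 - 133) and the roots of f are ±√102, ±√133. Hence the splitting field is K = Q(√102, √133). Since 102 and 133 are distinct squarefree integers > 1, their product 13566 is not a perfect square, so √133 ∉ Q(√102). By the tower law [K:Q] = [Q(√102,√133):Q(√102)] · [Q(√102):Q] = 2 · 2 = 4.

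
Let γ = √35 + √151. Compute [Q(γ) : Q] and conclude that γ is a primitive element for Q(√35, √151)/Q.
[Q(γ) : Q] = 4 (equivalently, Q(γ) = Q(√35, √151))

Obviously Q(γ) ⊆ Q(√35, √151), and [Q(√35, √151):Q] = 4 (since 35, 151 are distinct squarefree integers > 1 with 5285 not a perfect square). To show equality we compute the minimal polynomial of γ. From γ = √35 + √151: γ^2 = 35 + 2√(5285) + 151 = 186 + 2√(5285), so γ^2 - 186 = 2√(5285); squaring, (γ^2 - 186)^2 = 4·5285, i.e. γ^4 - 372γ^2 + 34596 - 21140 = 0, i.e. γ^4 - 372γ^2 + 13456 = 0. So γ is a root of x^4 - 372x^2 + 13456. This polynomial is irreducible over Q: it has no rational root (each ±√35 ± √151 is irrational), and any factorization into two quadratics over Q would force √(5285) ∈ Q (pairing opposite roots) or √35, √151 ∈ Q (other pairings), all impossible. Hence [Q(γ):Q] = 4 = [Q(√35, √151):Q], so Q(γ) = Q(√35, √151).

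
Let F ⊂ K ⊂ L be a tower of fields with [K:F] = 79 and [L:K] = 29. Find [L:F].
[L:F] = 2291

The tower law says that for any tower of field extensions F ⊂ K ⊂ L with finite degrees, [L:F] = [L:K] · [K:F]. Here this gives [L:F] = 29 · 79 = 2291.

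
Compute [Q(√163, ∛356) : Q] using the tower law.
[Q(√163, ∛356) : Q] = 6

Let L = Q(√163, ∛356). Since Q(√163) ⊂ L and [Q(√163):Q] = 2, the tower law gives 2 | [L:Q]. Likewise Q(∛356) ⊂ L with [Q(∛356):Q] = 3 (because 356 is not a perfect cube), so 3 | [L:Q]. As gcd(2,3) = 1, [L:Q] is divisible by 6. Conversely L is generated over Q by √163 and ∛356, so [L:Q] ≤ 2·3 = 6. Therefore [Q(√163, ∛356) : Q] = 6.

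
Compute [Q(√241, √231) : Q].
[Q(√241, √231) : Q] = 4

[Q(√241):Q] = 2 (min poly x^2 - 241, irreducible since 241 is squarefree > 1). For the top step, suppose √231 ∈ Q(√241), say √231 = c + d√241 with c, d ∈ Q. Squaring: 231 = c^2 + 241d^2 + 2cd√241. Since √241 ∉ Q this forces 2cd = 0. If d = 0 then √231 = c ∈ Q, contradicting 231 squarefree > 1. If c = 0 then 231 = 241d^2, so 241·231 = (241d)^2 is a perfect square in Q — but 241·231 = 55671 is not a perfect square (since 241 and 231 are distinct squarefree integers). Contradiction. Hence √231 ∉ Q(√241), so x^2 - 231 stays irreducible over Q(√241) and [Q(√241, √231) : Q(√241)] = 2. By the tower law, [Q(√241, √231) : Q] = 2 · 2 = 4.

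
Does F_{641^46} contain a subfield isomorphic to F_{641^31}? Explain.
No: F_{641^31} is not a subfield of F_{641^46}

F_{p^m} embeds in F_{p^n} iff m | n. Here 31 ∤ 46 (since 46 = 1·31 + 15 with remainder 15 ≠ 0), so F_{641^31} is not a subfield of F_{641^46}. Equivalently: if it were, the tower law would give 31 = [F_{641^31}:F_641] dividing [F_{641^46}:F_641] = 46, contradiction.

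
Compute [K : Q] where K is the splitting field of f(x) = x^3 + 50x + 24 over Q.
[K : Q] = 6

By the rational root test, any rational root of the monic integer polynomial f(x) = x^3 + 50x + 24 must be an integer dividing the constant term 24, i.e. one of ±{1, 2, 3, 4, 6, 8, 12, 24}. Evaluating: f(1) = 75, f(-1) = -27, f(2) = 132, f(-2) = -84, f(3) = 201, f(-3) = -153, f(4) = 288, f(-4) = -240, f(6) = 540, f(-6) = -492, f(8) = 936, f(-8) = -888, f(12) = 2352, f(-12) = -2304, f(24) = 15048, f(-24) = -15000; none is 0, so f has no rational root and is therefore irreducible over Q (a cubic with no linear factor over a field is irreducible). For an irreducible cubic, the Galois group is A_3 or S_3 according as the discriminant disc(f) = -4a^3 - 27b^2 = -4·(50)^3 - 27·(24)^2 = -515552 is or is not a square in Q. Here disc(f) = -515552 is not a perfect square in Q, so the Galois group of f over Q is not contained in A_3 and must be all of S_3. The splitting field has degree |S_3| = 6 over Q, so [K : Q] = 6.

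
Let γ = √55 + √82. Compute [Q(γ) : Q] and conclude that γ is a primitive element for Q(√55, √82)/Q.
[Q(γ) : Q] = 4 (equivalently, Q(γ) = Q(√55, √82))

Obviously Q(γ) ⊆ Q(√55, √82), and [Q(√55, √82):Q] = 4 (since 55, 82 are distinct squarefree integers > 1 with 4510 not a perfect square). To show equality we compute the minimal polynomial of γ. From γ = √55 + √82: γ^2 = 55 + 2√(4510) + 82 = 137 + 2√(4510), so γ^2 - 137 = 2√(4510); squaring, (γ^2 - 137)^2 = 4·4510, i.e. γ^4 - 274γ^2 + 18769 - 18040 = 0, i.e. γ^4 - 274γ^2 + 729 = 0. So γ is a root of x^4 - 274x^2 + 729. This polynomial is irreducible over Q: it has no rational root (each ±√55 ± √82 is irrational), and any factorization into two quadratics over Q would force √(4510) ∈ Q (pairing opposite roots) or √55, √82 ∈ Q (other pairings), all impossible. Hence [Q(γ):Q] = 4 = [Q(√55, √82):Q], so Q(γ) = Q(√55, √82).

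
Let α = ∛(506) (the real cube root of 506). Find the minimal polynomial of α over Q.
m_α(x) = x^3 - 506

α satisfies α^3 = 506, so x^3 - 506 annihilates α. By the rational root test, a rational root p/q (in lowest terms) of x^3 - 506 would satisfy p^3 = 506 q^3, forcing q = 1 and p^3 = 506; but 506 is not a perfect cube, contradiction. A monic cubic over Q with no rational root is irreducible (any nontrivial factorization would include a linear factor). Hence x^3 - 506 is the minimal polynomial of α, and in particular [Q(α):Q] = 3.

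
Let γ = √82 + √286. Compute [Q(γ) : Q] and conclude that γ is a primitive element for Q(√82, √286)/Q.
[Q(γ) : Q] = 4 (equivalently, Q(γ) = Q(√82, √286))

Obviously Q(γ) ⊆ Q(√82, √286), and [Q(√82, √286):Q] = 4 (since 82, 286 are distinct squarefree integers > 1 with 23452 not a perfect square). To show equality we compute the minimal polynomial of γ. From γ = √82 + √286: γ^2 = 82 + 2√(23452) + 286 = 368 + 2√(23452), so γ^2 - 368 = 2√(23452); squaring, (γ^2 - 368)^2 = 4·23452, i.e. γ^4 - 736γ^2 + 135424 - 93808 = 0, i.e. γ^4 - 736γ^2 + 41616 = 0. So γ is a root of x^4 - 736x^2 + 41616. This polynomial is irreducible over Q: it has no rational root (each ±√82 ± √286 is irrational), and any factorization into two quadratics over Q would force √(23452) ∈ Q (pairing opposite roots) or √82, √286 ∈ Q (other pairings), all impossible. Hence [Q(γ):Q] = 4 = [Q(√82, √286):Q], so Q(γ) = Q(√82, √286).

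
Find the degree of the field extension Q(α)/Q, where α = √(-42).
[Q(α):Q] = 2

[Q(α):Q] equals the degree of the minimal polynomial of α. Here α^2 = -42 and x^2 + 42 is irreducible (d = -42 is squarefree, ≠ 1, hence not a square), so deg(m_α) = 2. Thus [Q(α):Q] = 2.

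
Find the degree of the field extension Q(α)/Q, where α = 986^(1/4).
[Q(α):Q] = 4

α is a root of x^4 - 986. By Eisenstein's criterion at the prime p = 2 (which divides the constant term 986 but p^2 = 4 does not, since 986 is squarefree), x^4 - 986 is irreducible over Q. Hence [Q(α):Q] = 4.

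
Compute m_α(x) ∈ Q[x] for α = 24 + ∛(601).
m_α(x) = x^3 - 72x^2 + 1728x - 14425

Set β = α - 24 = ∛(601), so β^3 = 601. Then (α - 24)^3 - 601 = 0, i.e. α is a root of g(x) = (x - 24)^3 - 601 = x^3 - 72x^2 + 1728x - 14425. Since g(x) = h(x - 24) where h(x) = x^3 - 601, and h is irreducible over Q (because 601 is not a perfect cube, so h has no rational root, and a monic cubic with no rational root is irreducible), g is also irreducible (irreducibility is preserved under the substitution x → x - 24). Hence m_α(x) = x^3 - 72x^2 + 1728x - 14425.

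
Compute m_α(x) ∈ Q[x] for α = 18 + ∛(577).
m_α(x) = x^3 - 54x^2 + 972x - 6409

Set β = α - 18 = ∛(577), so β^3 = 577. Then (α - 18)^3 - 577 = 0, i.e. α is a root of g(x) = (x - 18)^3 - 577 = x^3 - 54x^2 + 972x - 6409. Since g(x) = h(x - 18) where h(x) = x^3 - 577, and h is irreducible over Q (because 577 is not a perfect cube, so h has no rational root, and a monic cubic with no rational root is irreducible), g is also irreducible (irreducibility is preserved under the substitution x → x - 18). Hence m_α(x) = x^3 - 54x^2 + 972x - 6409.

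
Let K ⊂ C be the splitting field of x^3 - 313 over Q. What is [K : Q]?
[K : Q] = 6

The roots of x^3 - 313 are ∛313, ω∛313, ω^2∛313 where ω = e^(2πi/3) is a primitive cube root of unity, so K = Q(∛313, ω). Now [Q(∛313):Q] = 3 (since 313 is not a perfect cube, x^3 - 313 is irreducible) and [Q(ω):Q] = 2. Both 2 and 3 divide [K:Q], and [K:Q] ≤ 3·2 = 6, so [K:Q] = 6. (Equivalently: Q(∛313) ⊂ R but ω ∉ R, so [K : Q(∛313)] = 2.)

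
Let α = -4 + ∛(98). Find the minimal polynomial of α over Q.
m_α(x) = x^3 + 12x^2 + 48x - 34

Set β = α + 4 = ∛(98), so β^3 = 98. Then (α + 4)^3 - 98 = 0, i.e. α is a root of g(x) = (x + 4)^3 - 98 = x^3 + 12x^2 + 48x - 34. Since g(x) = h(x + 4) where h(x) = x^3 - 98, and h is irreducible over Q (because 98 is not a perfect cube, so h has no rational root, and a monic cubic with no rational root is irreducible), g is also irreducible (irreducibility is preserved under the substitution x → x + 4). Hence m_α(x) = x^3 + 12x^2 + 48x - 34.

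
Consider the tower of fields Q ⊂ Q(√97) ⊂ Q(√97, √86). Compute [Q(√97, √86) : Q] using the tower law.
[Q(√97, √86) : Q] = 4

[Q(√97):Q] = 2 (min poly x^2 - 97, irreducible since 97 is squarefree > 1). For the top step, suppose √86 ∈ Q(√97), say √86 = c + d√97 with c, d ∈ Q. Squaring: 86 = c^2 + 97d^2 + 2cd√97. Since √97 ∉ Q this forces 2cd = 0. If d = 0 then √86 = c ∈ Q, contradicting 86 squarefree > 1. If c = 0 then 86 = 97d^2, so 97·86 = (97d)^2 is a perfect square in Q — but 97·86 = 8342 is not a perfect square (since 97 and 86 are distinct squarefree integers). Contradiction. Hence √86 ∉ Q(√97), so x^2 - 86 stays irreducible over Q(√97) and [Q(√97, √86) : Q(√97)] = 2. By the tower law, [Q(√97, √86) : Q] = 2 · 2 = 4.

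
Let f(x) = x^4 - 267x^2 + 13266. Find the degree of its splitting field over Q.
[K : Q] = 4

Solving the quadratic in x^2: x^2 = (267 ± √(267^2 - 4·13266))/2 = (267 ± √18225)/2 = (267 ± 135)/2, giving x^2 = 66 or x^2 = 201. So f(x) = (x^2 - 66)(x^2 - 201) and the roots of f are ±√66, ±√201. Hence the splitting field is K = Q(√66, √201). Since 66 and 201 are distinct squarefree integers > 1, their product 13266 is not a perfect square, so √201 ∉ Q(√66). By the tower law [K:Q] = [Q(√66,√201):Q(√66)] · [Q(√66):Q] = 2 · 2 = 4.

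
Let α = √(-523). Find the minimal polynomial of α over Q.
m_α(x) = x^2 + 523

α satisfies α^2 + 523 = 0, so x^2 + 523 annihilates α. Since d = -523 is squarefree and ≠ 1, it is not a perfect square in Q, so x^2 + 523 has no rational root and is therefore irreducible over Q (a degree-2 polynomial over a field is irreducible iff it has no root). Hence m_α(x) = x^2 + 523.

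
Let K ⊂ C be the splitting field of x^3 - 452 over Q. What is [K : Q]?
[K : Q] = 6

The roots of x^3 - 452 are ∛452, ω∛452, ω^2∛452 where ω = e^(2πi/3) is a primitive cube root of unity, so K = Q(∛452, ω). Now [Q(∛452):Q] = 3 (since 452 is not a perfect cube, x^3 - 452 is irreducible) and [Q(ω):Q] = 2. Both 2 and 3 divide [K:Q], and [K:Q] ≤ 3·2 = 6, so [K:Q] = 6. (Equivalently: Q(∛452) ⊂ R but ω ∉ R, so [K : Q(∛452)] = 2.)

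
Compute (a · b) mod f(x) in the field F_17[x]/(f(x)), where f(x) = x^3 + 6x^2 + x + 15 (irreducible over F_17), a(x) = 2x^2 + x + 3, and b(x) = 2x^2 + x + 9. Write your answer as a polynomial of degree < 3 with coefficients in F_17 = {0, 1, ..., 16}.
a · b ≡ 5x^2 + 6x + 4 (mod f(x))

Multiply in F_17[x]: a(x)·b(x) = (2x^2 + x + 3)·(2x^2 + x + 9) = 4x^4 + 4x^3 + 8x^2 + 12x + 10. This has degree ≥ 3, so divide by f(x) over F_17: 4x^4 + 4x^3 + 8x^2 + 12x + 10 = (4x + 14)·(x^3 + 6x^2 + x + 15) + (5x^2 + 6x + 4). Hence a·b ≡ 5x^2 + 6x + 4 (mod f). (F_17[x]/(f) is a field with 17^3 = 4913 elements since f is irreducible of degree 3.)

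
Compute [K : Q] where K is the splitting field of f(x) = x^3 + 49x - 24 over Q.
[K : Q] = 6

By the rational root test, any rational root of the monic integer polynomial f(x) = x^3 + 49x - 24 must be an integer dividing the constant term -24, i.e. one of ±{1, 2, 3, 4, 6, 8, 12, 24}. Evaluating: f(1) = 26, f(-1) = -74, f(2) = 82, f(-2) = -130, f(3) = 150, f(-3) = -198, f(4) = 236, f(-4) = -284, f(6) = 486, f(-6) = -534, f(8) = 880, f(-8) = -928, f(12) = 2292, f(-12) = -2340, f(24) = 14976, f(-24) = -15024; none is 0, so f has no rational root and is therefore irreducible over Q (a cubic with no linear factor over a field is irreducible). For an irreducible cubic, the Galois group is A_3 or S_3 according as the discriminant disc(f) = -4a^3 - 27b^2 = -4·(49)^3 - 27·(-24)^2 = -486148 is or is not a square in Q. Here disc(f) = -486148 is not a perfect square in Q, so the Galois group of f over Q is not contained in A_3 and must be all of S_3. The splitting field has degree |S_3| = 6 over Q, so [K : Q] = 6.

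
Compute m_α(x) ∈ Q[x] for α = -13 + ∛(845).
m_α(x) = x^3 + 39x^2 + 507x + 1352

Set β = α + 13 = ∛(845), so β^3 = 845. Then (α + 13)^3 - 845 = 0, i.e. α is a root of g(x) = (x + 13)^3 - 845 = x^3 + 39x^2 + 507x + 1352. Since g(x) = h(x + 13) where h(x) = x^3 - 845, and h is irreducible over Q (because 845 is not a perfect cube, so h has no rational root, and a monic cubic with no rational root is irreducible), g is also irreducible (irreducibility is preserved under the substitution x → x + 13). Hence m_α(x) = x^3 + 39x^2 + 507x + 1352.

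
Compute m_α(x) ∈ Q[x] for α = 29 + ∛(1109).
m_α(x) = x^3 - 87x^2 + 2523x - 25498

Set β = α - 29 = ∛(1109), so β^3 = 1109. Then (α - 29)^3 - 1109 = 0, i.e. α is a root of g(x) = (x - 29)^3 - 1109 = x^3 - 87x^2 + 2523x - 25498. Since g(x) = h(x - 29) where h(x) = x^3 - 1109, and h is irreducible over Q (because 1109 is not a perfect cube, so h has no rational root, and a monic cubic with no rational root is irreducible), g is also irreducible (irreducibility is preserved under the substitution x → x - 29). Hence m_α(x) = x^3 - 87x^2 + 2523x - 25498.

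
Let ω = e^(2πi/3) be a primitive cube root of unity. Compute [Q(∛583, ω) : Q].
[Q(∛583, ω) : Q] = 6

[Q(∛583):Q] = 3 (min poly x^3 - 583, irreducible since 583 is not a perfect cube). [Q(ω):Q] = 2 (min poly x^2 + x + 1). Since Q(∛583) ⊂ R and ω ∉ R, we have ω ∉ Q(∛583), so x^2 + x + 1 remains irreducible over Q(∛583) and [Q(∛583, ω) : Q(∛583)] = 2. By the tower law, [Q(∛583, ω) : Q] = 3 · 2 = 6. (In fact Q(∛583, ω) is the splitting field of x^3 - 583 over Q.)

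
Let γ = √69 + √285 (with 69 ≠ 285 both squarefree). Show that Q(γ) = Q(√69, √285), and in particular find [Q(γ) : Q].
[Q(γ) : Q] = 4 (equivalently, Q(γ) = Q(√69, √285))

Obviously Q(γ) ⊆ Q(√69, √285), and [Q(√69, √285):Q] = 4 (since 69, 285 are distinct squarefree integers > 1 with 19665 not a perfect square). To show equality we compute the minimal polynomial of γ. From γ = √69 + √285: γ^2 = 69 + 2√(19665) + 285 = 354 + 2√(19665), so γ^2 - 354 = 2√(19665); squaring, (γ^2 - 354)^2 = 4·19665, i.e. γ^4 - 708γ^2 + 125316 - 78660 = 0, i.e. γ^4 - 708γ^2 + 46656 = 0. So γ is a root of x^4 - 708x^2 + 46656. This polynomial is irreducible over Q: it has no rational root (each ±√69 ± √285 is irrational), and any factorization into two quadratics over Q would force √(19665) ∈ Q (pairing opposite roots) or √69, √285 ∈ Q (other pairings), all impossible. Hence [Q(γ):Q] = 4 = [Q(√69, √285):Q], so Q(γ) = Q(√69, √285).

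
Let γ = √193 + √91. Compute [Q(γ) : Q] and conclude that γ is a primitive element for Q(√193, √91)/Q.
[Q(γ) : Q] = 4 (equivalently, Q(γ) = Q(√193, √91))

Obviously Q(γ) ⊆ Q(√193, √91), and [Q(√193, √91):Q] = 4 (since 193, 91 are distinct squarefree integers > 1 with 17563 not a perfect square). To show equality we compute the minimal polynomial of γ. From γ = √193 + √91: γ^2 = 193 + 2√(17563) + 91 = 284 + 2√(17563), so γ^2 - 284 = 2√(17563); squaring, (γ^2 - 284)^2 = 4·17563, i.e. γ^4 - 568γ^2 + 80656 - 70252 = 0, i.e. γ^4 - 568γ^2 + 10404 = 0. So γ is a root of x^4 - 568x^2 + 10404. This polynomial is irreducible over Q: it has no rational root (each ±√193 ± √91 is irrational), and any factorization into two quadratics over Q would force √(17563) ∈ Q (pairing opposite roots) or √193, √91 ∈ Q (other pairings), all impossible. Hence [Q(γ):Q] = 4 = [Q(√193, √91):Q], so Q(γ) = Q(√193, √91).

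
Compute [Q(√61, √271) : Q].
[Q(√61, √271) : Q] = 4

[Q(√61):Q] = 2 (min poly x^2 - 61, irreducible since 61 is squarefree > 1). For the top step, suppose √271 ∈ Q(√61), say √271 = c + d√61 with c, d ∈ Q. Squaring: 271 = c^2 + 61d^2 + 2cd√61. Since √61 ∉ Q this forces 2cd = 0. If d = 0 then √271 = c ∈ Q, contradicting 271 squarefree > 1. If c = 0 then 271 = 61d^2, so 61·271 = (61d)^2 is a perfect square in Q — but 61·271 = 16531 is not a perfect square (since 61 and 271 are distinct squarefree integers). Contradiction. Hence √271 ∉ Q(√61), so x^2 - 271 stays irreducible over Q(√61) and [Q(√61, √271) : Q(√61)] = 2. By the tower law, [Q(√61, √271) : Q] = 2 · 2 = 4.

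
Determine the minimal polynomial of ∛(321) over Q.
m_α(x) = x^3 - 321

α satisfies α^3 = 321, so x^3 - 321 annihilates α. By the rational root test, a rational root p/q (in lowest terms) of x^3 - 321 would satisfy p^3 = 321 q^3, forcing q = 1 and p^3 = 321; but 321 is not a perfect cube, contradiction. A monic cubic over Q with no rational root is irreducible (any nontrivial factorization would include a linear factor). Hence x^3 - 321 is the minimal polynomial of α, and in particular [Q(α):Q] = 3.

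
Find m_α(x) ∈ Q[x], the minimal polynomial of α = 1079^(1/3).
m_α(x) = x^3 - 1079

α satisfies α^3 = 1079, so x^3 - 1079 annihilates α. By the rational root test, a rational root p/q (in lowest terms) of x^3 - 1079 would satisfy p^3 = 1079 q^3, forcing q = 1 and p^3 = 1079; but 1079 is not a perfect cube, contradiction. A monic cubic over Q with no rational root is irreducible (any nontrivial factorization would include a linear factor). Hence x^3 - 1079 is the minimal polynomial of α, and in particular [Q(α):Q] = 3.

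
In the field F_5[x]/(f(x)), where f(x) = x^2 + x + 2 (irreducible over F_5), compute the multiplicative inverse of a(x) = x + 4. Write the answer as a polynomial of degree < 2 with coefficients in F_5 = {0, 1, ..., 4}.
a(x)^(-1) ≡ x + 2 (mod f(x))

Since f is irreducible over F_5, F_5[x]/(f) is a field and a(x) ≠ 0 has an inverse. Apply the extended Euclidean algorithm to f(x) and a(x) in F_5[x]: f(x) = (x + 2)·a(x) + (4). The last nonzero remainder is the constant 4 = gcd(f, a) in F_5. Back-substituting through the division chain expresses 4 = s(x)·a(x) + t(x)·f(x) with s(x) ≡ 4x + 3 (mod f), so (4x + 3)·a(x) ≡ 4 (mod f). Multiplying by 4^(-1) ≡ 4 in F_5 gives a(x)^(-1) ≡ 4·(4x + 3) ≡ x + 2 (mod f). Check: (x + 4)·(x + 2) = x^2 + x + 3 ≡ 1 (mod x^2 + x + 2).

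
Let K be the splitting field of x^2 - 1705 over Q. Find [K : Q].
[K : Q] = 2

f(x) = x^2 - 1705 factors as (x - √1705)(x + √1705). The splitting field is K = Q(√1705). Since 1705 is squarefree and > 1, it is not a perfect square, so x^2 - 1705 is irreducible over Q and [Q(√1705) : Q] = 2. Hence [K : Q] = 2.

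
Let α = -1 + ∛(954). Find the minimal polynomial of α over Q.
m_α(x) = x^3 + 3x^2 + 3x - 953

Set β = α + 1 = ∛(954), so β^3 = 954. Then (α + 1)^3 - 954 = 0, i.e. α is a root of g(x) = (x + 1)^3 - 954 = x^3 + 3x^2 + 3x - 953. Since g(x) = h(x + 1) where h(x) = x^3 - 954, and h is irreducible over Q (because 954 is not a perfect cube, so h has no rational root, and a monic cubic with no rational root is irreducible), g is also irreducible (irreducibility is preserved under the substitution x → x + 1). Hence m_α(x) = x^3 + 3x^2 + 3x - 953.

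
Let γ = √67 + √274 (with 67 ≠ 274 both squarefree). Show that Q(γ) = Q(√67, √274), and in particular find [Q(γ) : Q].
[Q(γ) : Q] = 4 (equivalently, Q(γ) = Q(√67, √274))

Obviously Q(γ) ⊆ Q(√67, √274), and [Q(√67, √274):Q] = 4 (since 67, 274 are distinct squarefree integers > 1 with 18358 not a perfect square). To show equality we compute the minimal polynomial of γ. From γ = √67 + √274: γ^2 = 67 + 2√(18358) + 274 = 341 + 2√(18358), so γ^2 - 341 = 2√(18358); squaring, (γ^2 - 341)^2 = 4·18358, i.e. γ^4 - 682γ^2 + 116281 - 73432 = 0, i.e. γ^4 - 682γ^2 + 42849 = 0. So γ is a root of x^4 - 682x^2 + 42849. This polynomial is irreducible over Q: it has no rational root (each ±√67 ± √274 is irrational), and any factorization into two quadratics over Q would force √(18358) ∈ Q (pairing opposite roots) or √67, √274 ∈ Q (other pairings), all impossible. Hence [Q(γ):Q] = 4 = [Q(√67, √274):Q], so Q(γ) = Q(√67, √274).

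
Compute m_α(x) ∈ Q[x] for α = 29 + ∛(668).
m_α(x) = x^3 - 87x^2 + 2523x - 25057

Set β = α - 29 = ∛(668), so β^3 = 668. Then (α - 29)^3 - 668 = 0, i.e. α is a root of g(x) = (x - 29)^3 - 668 = x^3 - 87x^2 + 2523x - 25057. Since g(x) = h(x - 29) where h(x) = x^3 - 668, and h is irreducible over Q (because 668 is not a perfect cube, so h has no rational root, and a monic cubic with no rational root is irreducible), g is also irreducible (irreducibility is preserved under the substitution x → x - 29). Hence m_α(x) = x^3 - 87x^2 + 2523x - 25057.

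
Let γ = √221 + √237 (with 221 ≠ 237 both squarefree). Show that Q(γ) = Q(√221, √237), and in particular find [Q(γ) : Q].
[Q(γ) : Q] = 4 (equivalently, Q(γ) = Q(√221, √237))

Obviously Q(γ) ⊆ Q(√221, √237), and [Q(√221, √237):Q] = 4 (since 221, 237 are distinct squarefree integers > 1 with 52377 not a perfect square). To show equality we compute the minimal polynomial of γ. From γ = √221 + √237: γ^2 = 221 + 2√(52377) + 237 = 458 + 2√(52377), so γ^2 - 458 = 2√(52377); squaring, (γ^2 - 458)^2 = 4·52377, i.e. γ^4 - 916γ^2 + 209764 - 209508 = 0, i.e. γ^4 - 916γ^2 + 256 = 0. So γ is a root of x^4 - 916x^2 + 256. This polynomial is irreducible over Q: it has no rational root (each ±√221 ± √237 is irrational), and any factorization into two quadratics over Q would force √(52377) ∈ Q (pairing opposite roots) or √221, √237 ∈ Q (other pairings), all impossible. Hence [Q(γ):Q] = 4 = [Q(√221, √237):Q], so Q(γ) = Q(√221, √237).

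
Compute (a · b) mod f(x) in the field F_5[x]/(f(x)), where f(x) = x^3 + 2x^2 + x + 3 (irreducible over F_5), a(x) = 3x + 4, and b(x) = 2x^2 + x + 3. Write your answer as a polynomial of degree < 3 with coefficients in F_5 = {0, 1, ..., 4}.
a · b ≡ 4x^2 + 2x + 4 (mod f(x))

Multiply in F_5[x]: a(x)·b(x) = (3x + 4)·(2x^2 + x + 3) = x^3 + x^2 + 3x + 2. This has degree ≥ 3, so divide by f(x) over F_5: x^3 + x^2 + 3x + 2 = (1)·(x^3 + 2x^2 + x + 3) + (4x^2 + 2x + 4). Hence a·b ≡ 4x^2 + 2x + 4 (mod f). (F_5[x]/(f) is a field with 5^3 = 125 elements since f is irreducible of degree 3.)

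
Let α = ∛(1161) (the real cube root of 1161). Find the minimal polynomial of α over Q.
m_α(x) = x^3 - 1161

α satisfies α^3 = 1161, so x^3 - 1161 annihilates α. By the rational root test, a rational root p/q (in lowest terms) of x^3 - 1161 would satisfy p^3 = 1161 q^3, forcing q = 1 and p^3 = 1161; but 1161 is not a perfect cube, contradiction. A monic cubic over Q with no rational root is irreducible (any nontrivial factorization would include a linear factor). Hence x^3 - 1161 is the minimal polynomial of α, and in particular [Q(α):Q] = 3.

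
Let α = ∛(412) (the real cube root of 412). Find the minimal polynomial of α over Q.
m_α(x) = x^3 - 412

α satisfies α^3 = 412, so x^3 - 412 annihilates α. By the rational root test, a rational root p/q (in lowest terms) of x^3 - 412 would satisfy p^3 = 412 q^3, forcing q = 1 and p^3 = 412; but 412 is not a perfect cube, contradiction. A monic cubic over Q with no rational root is irreducible (any nontrivial factorization would include a linear factor). Hence x^3 - 412 is the minimal polynomial of α, and in particular [Q(α):Q] = 3.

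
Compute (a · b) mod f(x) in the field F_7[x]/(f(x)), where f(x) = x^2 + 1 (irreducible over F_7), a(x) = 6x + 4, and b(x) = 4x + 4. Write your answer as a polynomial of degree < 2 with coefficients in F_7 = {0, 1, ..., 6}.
a · b ≡ 5x + 6 (mod f(x))

Multiply in F_7[x]: a(x)·b(x) = (6x + 4)·(4x + 4) = 3x^2 + 5x + 2. This has degree ≥ 2, so divide by f(x) over F_7: 3x^2 + 5x + 2 = (3)·(x^2 + 1) + (5x + 6). Hence a·b ≡ 5x + 6 (mod f). (F_7[x]/(f) is a field with 7^2 = 49 elements since f is irreducible of degree 2.)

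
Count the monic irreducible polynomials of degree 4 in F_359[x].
There are 4152545820 monic irreducible polynomials of degree 4 over F_359

Each element of F_{359^4} that lies in no proper subfield is a root of exactly one monic irreducible of degree 4 over F_359, and each such polynomial has 4 distinct roots in F_{359^4}. By Möbius inversion the count is N_359(4) = (1/4) Σ_{d|4} μ(4/d) · 359^d = (1/4)(μ(4)·359^1 + μ(2)·359^2 + μ(1)·359^4) = 16610183280/4 = 4152545820.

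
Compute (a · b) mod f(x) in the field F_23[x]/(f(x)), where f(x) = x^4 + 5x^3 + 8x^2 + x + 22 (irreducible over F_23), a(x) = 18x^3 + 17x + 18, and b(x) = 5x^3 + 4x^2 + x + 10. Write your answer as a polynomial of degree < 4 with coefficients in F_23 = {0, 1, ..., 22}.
a · b ≡ 12x^3 + 10x^2 + 9x + 4 (mod f(x))

Multiply in F_23[x]: a(x)·b(x) = (18x^3 + 17x + 18)·(5x^3 + 4x^2 + x + 10) = 21x^6 + 3x^5 + 11x^4 + 16x^3 + 20x^2 + 4x + 19. This has degree ≥ 4, so divide by f(x) over F_23: 21x^6 + 3x^5 + 11x^4 + 16x^3 + 20x^2 + 4x + 19 = (21x^2 + 13x + 8)·(x^4 + 5x^3 + 8x^2 + x + 22) + (12x^3 + 10x^2 + 9x + 4). Hence a·b ≡ 12x^3 + 10x^2 + 9x + 4 (mod f). (F_23[x]/(f) is a field with 23^4 = 279841 elements since f is irreducible of degree 4.)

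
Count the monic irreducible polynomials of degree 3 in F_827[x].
There are 188536152 monic irreducible polynomials of degree 3 over F_827

Each element of F_{827^3} that lies in no proper subfield is a root of exactly one monic irreducible of degree 3 over F_827, and each such polynomial has 3 distinct roots in F_{827^3}. By Möbius inversion the count is N_827(3) = (1/3) Σ_{d|3} μ(3/d) · 827^d = (1/3)(μ(3)·827^1 + μ(1)·827^3) = 565608456/3 = 188536152.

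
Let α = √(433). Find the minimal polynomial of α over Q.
m_α(x) = x^2 - 433

α satisfies α^2 - 433 = 0, so x^2 - 433 annihilates α. Since d = 433 is squarefree and ≠ 1, it is not a perfect square in Q, so x^2 - 433 has no rational root and is therefore irreducible over Q (a degree-2 polynomial over a field is irreducible iff it has no root). Hence m_α(x) = x^2 - 433.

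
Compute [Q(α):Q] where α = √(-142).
[Q(α):Q] = 2

[Q(α):Q] equals the degree of the minimal polynomial of α. Here α^2 = -142 and x^2 + 142 is irreducible (d = -142 is squarefree, ≠ 1, hence not a square), so deg(m_α) = 2. Thus [Q(α):Q] = 2.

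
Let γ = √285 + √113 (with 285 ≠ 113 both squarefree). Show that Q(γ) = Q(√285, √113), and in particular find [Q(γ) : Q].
[Q(γ) : Q] = 4 (equivalently, Q(γ) = Q(√285, √113))

Obviously Q(γ) ⊆ Q(√285, √113), and [Q(√285, √113):Q] = 4 (since 285, 113 are distinct squarefree integers > 1 with 32205 not a perfect square). To show equality we compute the minimal polynomial of γ. From γ = √285 + √113: γ^2 = 285 + 2√(32205) + 113 = 398 + 2√(32205), so γ^2 - 398 = 2√(32205); squaring, (γ^2 - 398)^2 = 4·32205, i.e. γ^4 - 796γ^2 + 158404 - 128820 = 0, i.e. γ^4 - 796γ^2 + 29584 = 0. So γ is a root of x^4 - 796x^2 + 29584. This polynomial is irreducible over Q: it has no rational root (each ±√285 ± √113 is irrational), and any factorization into two quadratics over Q would force √(32205) ∈ Q (pairing opposite roots) or √285, √113 ∈ Q (other pairings), all impossible. Hence [Q(γ):Q] = 4 = [Q(√285, √113):Q], so Q(γ) = Q(√285, √113).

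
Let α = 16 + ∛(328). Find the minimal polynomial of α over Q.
m_α(x) = x^3 - 48x^2 + 768x - 4424

Set β = α - 16 = ∛(328), so β^3 = 328. Then (α - 16)^3 - 328 = 0, i.e. α is a root of g(x) = (x - 16)^3 - 328 = x^3 - 48x^2 + 768x - 4424. Since g(x) = h(x - 16) where h(x) = x^3 - 328, and h is irreducible over Q (because 328 is not a perfect cube, so h has no rational root, and a monic cubic with no rational root is irreducible), g is also irreducible (irreducibility is preserved under the substitution x → x - 16). Hence m_α(x) = x^3 - 48x^2 + 768x - 4424.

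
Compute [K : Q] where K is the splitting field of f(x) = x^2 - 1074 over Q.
[K : Q] = 2

f(x) = x^2 - 1074 factors as (x - √1074)(x + √1074). The splitting field is K = Q(√1074). Since 1074 is squarefree and > 1, it is not a perfect square, so x^2 - 1074 is irreducible over Q and [Q(√1074) : Q] = 2. Hence [K : Q] = 2.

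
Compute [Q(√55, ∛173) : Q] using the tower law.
[Q(√55, ∛173) : Q] = 6

Let L = Q(√55, ∛173). Since Q(√55) ⊂ L and [Q(√55):Q] = 2, the tower law gives 2 | [L:Q]. Likewise Q(∛173) ⊂ L with [Q(∛173):Q] = 3 (because 173 is not a perfect cube), so 3 | [L:Q]. As gcd(2,3) = 1, [L:Q] is divisible by 6. Conversely L is generated over Q by √55 and ∛173, so [L:Q] ≤ 2·3 = 6. Therefore [Q(√55, ∛173) : Q] = 6.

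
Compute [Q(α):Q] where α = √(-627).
[Q(α):Q] = 2

[Q(α):Q] equals the degree of the minimal polynomial of α. Here α^2 = -627 and x^2 + 627 is irreducible (d = -627 is squarefree, ≠ 1, hence not a square), so deg(m_α) = 2. Thus [Q(α):Q] = 2.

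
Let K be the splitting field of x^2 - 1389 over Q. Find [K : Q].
[K : Q] = 2

f(x) = x^2 - 1389 factors as (x - √1389)(x + √1389). The splitting field is K = Q(√1389). Since 1389 is squarefree and > 1, it is not a perfect square, so x^2 - 1389 is irreducible over Q and [Q(√1389) : Q] = 2. Hence [K : Q] = 2.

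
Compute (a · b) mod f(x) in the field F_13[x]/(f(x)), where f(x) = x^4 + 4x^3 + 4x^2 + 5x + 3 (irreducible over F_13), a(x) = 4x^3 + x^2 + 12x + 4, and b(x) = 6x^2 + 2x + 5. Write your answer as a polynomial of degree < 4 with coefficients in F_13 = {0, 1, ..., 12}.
a · b ≡ x^3 + x^2 + 3x + 6 (mod f(x))

Multiply in F_13[x]: a(x)·b(x) = (4x^3 + x^2 + 12x + 4)·(6x^2 + 2x + 5) = 11x^5 + x^4 + 3x^3 + x^2 + 3x + 7. This has degree ≥ 4, so divide by f(x) over F_13: 11x^5 + x^4 + 3x^3 + x^2 + 3x + 7 = (11x + 9)·(x^4 + 4x^3 + 4x^2 + 5x + 3) + (x^3 + x^2 + 3x + 6). Hence a·b ≡ x^3 + x^2 + 3x + 6 (mod f). (F_13[x]/(f) is a field with 13^4 = 28561 elements since f is irreducible of degree 4.)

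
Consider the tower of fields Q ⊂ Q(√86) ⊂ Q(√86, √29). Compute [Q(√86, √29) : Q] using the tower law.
[Q(√86, √29) : Q] = 4

[Q(√86):Q] = 2 (min poly x^2 - 86, irreducible since 86 is squarefree > 1). For the top step, suppose √29 ∈ Q(√86), say √29 = c + d√86 with c, d ∈ Q. Squaring: 29 = c^2 + 86d^2 + 2cd√86. Since √86 ∉ Q this forces 2cd = 0. If d = 0 then √29 = c ∈ Q, contradicting 29 squarefree > 1. If c = 0 then 29 = 86d^2, so 86·29 = (86d)^2 is a perfect square in Q — but 86·29 = 2494 is not a perfect square (since 86 and 29 are distinct squarefree integers). Contradiction. Hence √29 ∉ Q(√86), so x^2 - 29 stays irreducible over Q(√86) and [Q(√86, √29) : Q(√86)] = 2. By the tower law, [Q(√86, √29) : Q] = 2 · 2 = 4.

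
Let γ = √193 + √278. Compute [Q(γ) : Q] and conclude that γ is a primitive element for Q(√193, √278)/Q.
[Q(γ) : Q] = 4 (equivalently, Q(γ) = Q(√193, √278))

Obviously Q(γ) ⊆ Q(√193, √278), and [Q(√193, √278):Q] = 4 (since 193, 278 are distinct squarefree integers > 1 with 53654 not a perfect square). To show equality we compute the minimal polynomial of γ. From γ = √193 + √278: γ^2 = 193 + 2√(53654) + 278 = 471 + 2√(53654), so γ^2 - 471 = 2√(53654); squaring, (γ^2 - 471)^2 = 4·53654, i.e. γ^4 - 942γ^2 + 221841 - 214616 = 0, i.e. γ^4 - 942γ^2 + 7225 = 0. So γ is a root of x^4 - 942x^2 + 7225. This polynomial is irreducible over Q: it has no rational root (each ±√193 ± √278 is irrational), and any factorization into two quadratics over Q would force √(53654) ∈ Q (pairing opposite roots) or √193, √278 ∈ Q (other pairings), all impossible. Hence [Q(γ):Q] = 4 = [Q(√193, √278):Q], so Q(γ) = Q(√193, √278).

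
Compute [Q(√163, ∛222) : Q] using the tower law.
[Q(√163, ∛222) : Q] = 6

Let L = Q(√163, ∛222). Since Q(√163) ⊂ L and [Q(√163):Q] = 2, the tower law gives 2 | [L:Q]. Likewise Q(∛222) ⊂ L with [Q(∛222):Q] = 3 (because 222 is not a perfect cube), so 3 | [L:Q]. As gcd(2,3) = 1, [L:Q] is divisible by 6. Conversely L is generated over Q by √163 and ∛222, so [L:Q] ≤ 2·3 = 6. Therefore [Q(√163, ∛222) : Q] = 6.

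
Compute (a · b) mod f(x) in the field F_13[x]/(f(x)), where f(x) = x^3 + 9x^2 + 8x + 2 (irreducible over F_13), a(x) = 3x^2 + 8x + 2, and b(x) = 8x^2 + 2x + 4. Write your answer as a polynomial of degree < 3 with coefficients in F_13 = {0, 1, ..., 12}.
a · b ≡ 9x^2 + 12x + 1 (mod f(x))

Multiply in F_13[x]: a(x)·b(x) = (3x^2 + 8x + 2)·(8x^2 + 2x + 4) = 11x^4 + 5x^3 + 5x^2 + 10x + 8. This has degree ≥ 3, so divide by f(x) over F_13: 11x^4 + 5x^3 + 5x^2 + 10x + 8 = (11x + 10)·(x^3 + 9x^2 + 8x + 2) + (9x^2 + 12x + 1). Hence a·b ≡ 9x^2 + 12x + 1 (mod f). (F_13[x]/(f) is a field with 13^3 = 2197 elements since f is irreducible of degree 3.)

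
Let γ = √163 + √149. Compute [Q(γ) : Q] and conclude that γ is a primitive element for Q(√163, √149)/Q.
[Q(γ) : Q] = 4 (equivalently, Q(γ) = Q(√163, √149))

Obviously Q(γ) ⊆ Q(√163, √149), and [Q(√163, √149):Q] = 4 (since 163, 149 are distinct squarefree integers > 1 with 24287 not a perfect square). To show equality we compute the minimal polynomial of γ. From γ = √163 + √149: γ^2 = 163 + 2√(24287) + 149 = 312 + 2√(24287), so γ^2 - 312 = 2√(24287); squaring, (γ^2 - 312)^2 = 4·24287, i.e. γ^4 - 624γ^2 + 97344 - 97148 = 0, i.e. γ^4 - 624γ^2 + 196 = 0. So γ is a root of x^4 - 624x^2 + 196. This polynomial is irreducible over Q: it has no rational root (each ±√163 ± √149 is irrational), and any factorization into two quadratics over Q would force √(24287) ∈ Q (pairing opposite roots) or √163, √149 ∈ Q (other pairings), all impossible. Hence [Q(γ):Q] = 4 = [Q(√163, √149):Q], so Q(γ) = Q(√163, √149).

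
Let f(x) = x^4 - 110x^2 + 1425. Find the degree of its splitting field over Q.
[K : Q] = 4

Solving the quadratic in x^2: x^2 = (110 ± √(110^2 - 4·1425))/2 = (110 ± √6400)/2 = (110 ± 80)/2, giving x^2 = 15 or x^2 = 95. So f(x) = (x^2 - 15)(x^2 - 95) and the roots of f are ±√15, ±√95. Hence the splitting field is K = Q(√15, √95). Since 15 and 95 are distinct squarefree integers > 1, their product 1425 is not a perfect square, so √95 ∉ Q(√15). By the tower law [K:Q] = [Q(√15,√95):Q(√15)] · [Q(√15):Q] = 2 · 2 = 4.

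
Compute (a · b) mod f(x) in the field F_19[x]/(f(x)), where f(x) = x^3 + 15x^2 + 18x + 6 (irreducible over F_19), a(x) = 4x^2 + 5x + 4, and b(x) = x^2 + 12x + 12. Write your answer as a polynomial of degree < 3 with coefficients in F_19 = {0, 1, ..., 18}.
a · b ≡ 12x^2 + x + 14 (mod f(x))

Multiply in F_19[x]: a(x)·b(x) = (4x^2 + 5x + 4)·(x^2 + 12x + 12) = 4x^4 + 15x^3 + 17x^2 + 13x + 10. This has degree ≥ 3, so divide by f(x) over F_19: 4x^4 + 15x^3 + 17x^2 + 13x + 10 = (4x + 12)·(x^3 + 15x^2 + 18x + 6) + (12x^2 + x + 14). Hence a·b ≡ 12x^2 + x + 14 (mod f). (F_19[x]/(f) is a field with 19^3 = 6859 elements since f is irreducible of degree 3.)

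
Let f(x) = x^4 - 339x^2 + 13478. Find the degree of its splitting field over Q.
[K : Q] = 4

Solving the quadratic in x^2: x^2 = (339 ± √(339^2 - 4·13478))/2 = (339 ± √61009)/2 = (339 ± 247)/2, giving x^2 = 293 or x^2 = 46. So f(x) = (x^2 - 293)(x^2 - 46) and the roots of f are ±√293, ±√46. Hence the splitting field is K = Q(√293, √46). Since 293 and 46 are distinct squarefree integers > 1, their product 13478 is not a perfect square, so √46 ∉ Q(√293). By the tower law [K:Q] = [Q(√293,√46):Q(√293)] · [Q(√293):Q] = 2 · 2 = 4.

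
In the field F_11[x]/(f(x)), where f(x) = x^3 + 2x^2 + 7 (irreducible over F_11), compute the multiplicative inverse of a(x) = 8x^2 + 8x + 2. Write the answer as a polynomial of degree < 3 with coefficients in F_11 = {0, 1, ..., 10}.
a(x)^(-1) ≡ 9x^2 + 5x + 4 (mod f(x))

Since f is irreducible over F_11, F_11[x]/(f) is a field and a(x) ≠ 0 has an inverse. Apply the extended Euclidean algorithm to f(x) and a(x) in F_11[x]: f(x) = (7x + 7)·a(x) + (7x + 4);  a(x) = (9x + 7)·(7x + 4) + (7). The last nonzero remainder is the constant 7 = gcd(f, a) in F_11. Back-substituting through the division chain expresses 7 = s(x)·a(x) + t(x)·f(x) with s(x) ≡ 8x^2 + 2x + 6 (mod f), so (8x^2 + 2x + 6)·a(x) ≡ 7 (mod f). Multiplying by 7^(-1) ≡ 8 in F_11 gives a(x)^(-1) ≡ 8·(8x^2 + 2x + 6) ≡ 9x^2 + 5x + 4 (mod f). Check: (8x^2 + 8x + 2)·(9x^2 + 5x + 4) = 6x^4 + 2x^3 + 2x^2 + 9x + 8 ≡ 1 (mod x^3 + 2x^2 + 7).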